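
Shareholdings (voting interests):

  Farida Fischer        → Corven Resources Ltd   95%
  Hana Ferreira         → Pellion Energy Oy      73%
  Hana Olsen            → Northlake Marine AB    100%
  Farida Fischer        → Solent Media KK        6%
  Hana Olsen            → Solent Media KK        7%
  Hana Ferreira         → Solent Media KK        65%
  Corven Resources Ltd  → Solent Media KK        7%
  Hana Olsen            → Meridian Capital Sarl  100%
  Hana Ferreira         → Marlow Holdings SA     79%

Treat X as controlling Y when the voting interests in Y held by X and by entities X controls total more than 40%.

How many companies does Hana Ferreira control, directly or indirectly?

Hana Ferreira holds 73% of Pellion, so Hana Ferreira controls Pellion.
Hana Ferreira holds 65% of Solent, so Hana Ferreira controls Solent.
Hana Ferreira holds 79% of Marlow, so Hana Ferreira controls Marlow.
No other company's threshold is met.
Hana Ferreira controls 3 companies.

3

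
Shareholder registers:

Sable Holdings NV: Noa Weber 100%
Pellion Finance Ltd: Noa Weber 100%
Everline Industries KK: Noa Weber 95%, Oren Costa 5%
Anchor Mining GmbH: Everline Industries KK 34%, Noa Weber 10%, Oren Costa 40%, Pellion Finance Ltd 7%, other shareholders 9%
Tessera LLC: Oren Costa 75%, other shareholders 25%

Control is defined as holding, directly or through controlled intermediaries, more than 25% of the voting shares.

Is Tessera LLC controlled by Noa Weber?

Noa holds 100% of Sable, so Noa controls Sable.
Noa holds 100% of Pellion, so Noa controls Pellion.
Noa holds 95% of Everline, so Noa controls Everline.
Everline and Noa and Pellion together hold 34% + 10% + 7% = 51% of Anchor, so Noa controls Anchor.
Neither Noa nor any entity Noa controls holds any voting interest in Tessera.
So Noa does not control Tessera.

No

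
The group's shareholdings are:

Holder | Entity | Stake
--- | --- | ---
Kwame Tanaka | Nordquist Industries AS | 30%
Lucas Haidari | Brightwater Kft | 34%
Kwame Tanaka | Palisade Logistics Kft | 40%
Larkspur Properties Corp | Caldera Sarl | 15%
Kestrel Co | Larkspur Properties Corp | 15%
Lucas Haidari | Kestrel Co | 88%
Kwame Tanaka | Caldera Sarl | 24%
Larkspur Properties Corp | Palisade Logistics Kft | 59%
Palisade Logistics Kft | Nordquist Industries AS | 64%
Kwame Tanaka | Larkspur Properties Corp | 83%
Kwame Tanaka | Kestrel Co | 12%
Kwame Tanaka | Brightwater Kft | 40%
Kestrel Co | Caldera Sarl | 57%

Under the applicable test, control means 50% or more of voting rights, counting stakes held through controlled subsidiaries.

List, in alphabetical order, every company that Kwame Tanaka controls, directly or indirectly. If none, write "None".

Kwame holds 83% of Larkspur, so Kwame controls Larkspur.
Kwame and Larkspur together hold 40% + 59% = 99% of Palisade, so Kwame controls Palisade.
Kwame and Palisade together hold 30% + 64% = 94% of Nordquist, so Kwame controls Nordquist.
No other company's threshold is met.

Larkspur Properties Corp, Nordquist Industries AS, Palisade Logistics Kft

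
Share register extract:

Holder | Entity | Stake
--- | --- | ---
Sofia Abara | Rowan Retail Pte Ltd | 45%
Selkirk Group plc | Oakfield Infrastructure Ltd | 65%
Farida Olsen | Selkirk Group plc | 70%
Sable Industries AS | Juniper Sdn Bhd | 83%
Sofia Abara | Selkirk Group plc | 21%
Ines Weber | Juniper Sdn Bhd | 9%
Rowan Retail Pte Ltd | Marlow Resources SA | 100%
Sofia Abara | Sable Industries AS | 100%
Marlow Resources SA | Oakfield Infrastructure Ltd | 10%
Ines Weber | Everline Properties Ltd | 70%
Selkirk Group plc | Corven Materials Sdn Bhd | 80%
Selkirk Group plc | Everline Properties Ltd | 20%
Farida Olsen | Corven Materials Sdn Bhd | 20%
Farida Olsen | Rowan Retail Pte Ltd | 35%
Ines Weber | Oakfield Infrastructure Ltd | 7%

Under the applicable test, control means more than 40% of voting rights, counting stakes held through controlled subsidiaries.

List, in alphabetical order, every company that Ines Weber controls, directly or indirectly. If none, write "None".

Ines holds 70% of Everline, so Ines controls Everline.
No other company's threshold is met.

Everline Properties Ltd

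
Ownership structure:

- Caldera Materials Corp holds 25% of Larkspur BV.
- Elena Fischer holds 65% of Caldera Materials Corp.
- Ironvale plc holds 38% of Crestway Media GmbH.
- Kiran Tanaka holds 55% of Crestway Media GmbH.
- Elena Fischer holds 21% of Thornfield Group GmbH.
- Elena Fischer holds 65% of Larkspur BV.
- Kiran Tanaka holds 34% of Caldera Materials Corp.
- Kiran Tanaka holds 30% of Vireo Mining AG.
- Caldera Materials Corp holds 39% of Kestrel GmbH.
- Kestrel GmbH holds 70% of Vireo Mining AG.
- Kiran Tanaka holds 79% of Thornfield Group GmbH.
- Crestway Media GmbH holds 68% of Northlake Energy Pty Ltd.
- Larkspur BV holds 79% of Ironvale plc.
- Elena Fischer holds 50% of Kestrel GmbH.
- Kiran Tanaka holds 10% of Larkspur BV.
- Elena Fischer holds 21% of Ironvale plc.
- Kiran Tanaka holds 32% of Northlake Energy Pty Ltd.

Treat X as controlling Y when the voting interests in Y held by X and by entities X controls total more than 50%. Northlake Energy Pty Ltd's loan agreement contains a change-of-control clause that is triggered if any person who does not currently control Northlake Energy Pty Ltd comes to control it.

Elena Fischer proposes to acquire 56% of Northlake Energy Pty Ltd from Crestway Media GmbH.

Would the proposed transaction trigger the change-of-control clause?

Yes

The purchase adds only to Elena's holdings (Crestway's stake shrinks), so Elena is the only person who could newly come to control Northlake.
Elena holds 65% of Caldera, so Elena controls Caldera.
Caldera and Elena together hold 25% + 65% = 90% of Larkspur, so Elena controls Larkspur.
Elena and Caldera together hold 50% + 39% = 89% of Kestrel, so Elena controls Kestrel.
Elena and Larkspur together hold 21% + 79% = 100% of Ironvale, so Elena controls Ironvale.
Kestrel holds 70% of Vireo, so Elena controls Vireo.
Neither Elena nor any entity Elena controls holds any voting interest in Northlake.
So before the transaction, Elena does not control Northlake.
After the purchase, Elena holds 56% of Northlake directly, and Crestway's stake falls to 12%.
Elena holds 56% of Northlake, so Elena controls Northlake.
Elena did not control Northlake before and does after, so the clause is triggered.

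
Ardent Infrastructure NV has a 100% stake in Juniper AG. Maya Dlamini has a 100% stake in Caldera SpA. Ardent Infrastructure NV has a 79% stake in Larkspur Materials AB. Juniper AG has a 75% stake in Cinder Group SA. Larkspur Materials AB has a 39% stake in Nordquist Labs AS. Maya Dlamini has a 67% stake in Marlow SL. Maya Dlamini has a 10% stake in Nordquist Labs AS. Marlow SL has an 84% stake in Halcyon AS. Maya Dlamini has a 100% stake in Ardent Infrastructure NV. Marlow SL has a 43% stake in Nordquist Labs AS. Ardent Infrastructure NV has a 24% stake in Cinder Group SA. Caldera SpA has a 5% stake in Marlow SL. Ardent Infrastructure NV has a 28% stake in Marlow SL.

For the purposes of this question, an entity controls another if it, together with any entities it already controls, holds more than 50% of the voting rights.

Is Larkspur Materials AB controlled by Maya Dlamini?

Yes

Maya holds 100% of Ardent, so Maya controls Ardent.
Ardent holds 79% of Larkspur, so Maya controls Larkspur.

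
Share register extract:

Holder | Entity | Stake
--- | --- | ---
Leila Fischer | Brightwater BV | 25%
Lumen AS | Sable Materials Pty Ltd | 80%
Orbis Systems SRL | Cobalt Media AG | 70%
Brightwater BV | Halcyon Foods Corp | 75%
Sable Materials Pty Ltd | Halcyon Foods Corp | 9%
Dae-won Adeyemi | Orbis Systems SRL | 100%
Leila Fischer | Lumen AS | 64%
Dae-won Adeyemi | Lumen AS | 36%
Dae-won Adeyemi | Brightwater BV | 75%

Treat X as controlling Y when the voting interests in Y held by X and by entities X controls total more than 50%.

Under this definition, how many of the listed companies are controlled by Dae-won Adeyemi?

Dae-won holds 75% of Brightwater, so Dae-won controls Brightwater.
Dae-won holds 100% of Orbis, so Dae-won controls Orbis.
Orbis holds 70% of Cobalt, so Dae-won controls Cobalt.
Brightwater holds 75% of Halcyon, so Dae-won controls Halcyon.
No other company's threshold is met.
Dae-won controls 4 companies.

4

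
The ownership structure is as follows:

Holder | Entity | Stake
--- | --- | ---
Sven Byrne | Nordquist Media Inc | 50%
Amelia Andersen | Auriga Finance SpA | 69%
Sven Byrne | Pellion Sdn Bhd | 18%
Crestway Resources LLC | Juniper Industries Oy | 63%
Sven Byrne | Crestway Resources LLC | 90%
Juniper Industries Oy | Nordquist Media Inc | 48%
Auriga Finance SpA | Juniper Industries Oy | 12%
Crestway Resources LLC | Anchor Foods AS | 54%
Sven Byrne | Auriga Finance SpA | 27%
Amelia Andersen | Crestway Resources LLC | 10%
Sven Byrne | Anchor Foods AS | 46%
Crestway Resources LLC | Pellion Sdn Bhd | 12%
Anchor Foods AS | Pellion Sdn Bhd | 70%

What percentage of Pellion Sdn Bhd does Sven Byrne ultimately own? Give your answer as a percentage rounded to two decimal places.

Sven reaches Pellion along 4 paths.
Direct stake: 18% = 18%.
Via Anchor: 46% × 70% = 32.2%.
Via Crestway → Anchor: 90% × 54% × 70% = 34.02%.
Via Crestway: 90% × 12% = 10.8%.
Total: 18% + 32.2% + 34.02% + 10.8% = 95.02%.

95.02%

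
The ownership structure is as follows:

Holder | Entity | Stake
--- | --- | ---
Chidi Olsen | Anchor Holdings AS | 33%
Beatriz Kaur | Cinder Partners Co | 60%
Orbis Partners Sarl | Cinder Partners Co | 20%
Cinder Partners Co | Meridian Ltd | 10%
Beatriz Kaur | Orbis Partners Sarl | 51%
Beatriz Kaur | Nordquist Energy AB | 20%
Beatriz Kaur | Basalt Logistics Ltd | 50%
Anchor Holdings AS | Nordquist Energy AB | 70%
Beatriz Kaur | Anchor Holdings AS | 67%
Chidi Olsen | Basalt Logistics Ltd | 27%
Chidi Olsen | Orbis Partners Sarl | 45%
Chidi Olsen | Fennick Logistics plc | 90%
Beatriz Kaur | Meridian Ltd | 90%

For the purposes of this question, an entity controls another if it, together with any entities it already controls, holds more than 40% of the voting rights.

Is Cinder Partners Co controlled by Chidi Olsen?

No

Chidi holds 45% of Orbis, so Chidi controls Orbis.
Chidi holds 90% of Fennick, so Chidi controls Fennick.
In Cinder, Chidi's side holds only 20%, not > 40%.
So Chidi does not control Cinder.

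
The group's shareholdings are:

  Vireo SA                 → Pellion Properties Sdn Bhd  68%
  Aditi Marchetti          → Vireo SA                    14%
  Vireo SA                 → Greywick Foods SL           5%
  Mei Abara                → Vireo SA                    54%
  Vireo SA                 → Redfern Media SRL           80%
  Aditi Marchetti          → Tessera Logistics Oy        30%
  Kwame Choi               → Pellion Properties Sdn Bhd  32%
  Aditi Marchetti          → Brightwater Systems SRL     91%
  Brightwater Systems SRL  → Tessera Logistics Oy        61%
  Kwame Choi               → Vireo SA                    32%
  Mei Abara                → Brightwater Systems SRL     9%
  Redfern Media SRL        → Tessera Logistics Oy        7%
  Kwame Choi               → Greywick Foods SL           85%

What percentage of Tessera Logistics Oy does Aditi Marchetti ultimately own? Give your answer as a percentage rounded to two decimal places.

86.29%

Aditi reaches Tessera along 3 paths.
Via Vireo → Redfern: 14% × 80% × 7% = 0.784%.
Via Brightwater: 91% × 61% = 55.51%.
Direct stake: 30% = 30%.
Total: 0.784% + 55.51% + 30% = 86.294%.
Rounded: 86.29%.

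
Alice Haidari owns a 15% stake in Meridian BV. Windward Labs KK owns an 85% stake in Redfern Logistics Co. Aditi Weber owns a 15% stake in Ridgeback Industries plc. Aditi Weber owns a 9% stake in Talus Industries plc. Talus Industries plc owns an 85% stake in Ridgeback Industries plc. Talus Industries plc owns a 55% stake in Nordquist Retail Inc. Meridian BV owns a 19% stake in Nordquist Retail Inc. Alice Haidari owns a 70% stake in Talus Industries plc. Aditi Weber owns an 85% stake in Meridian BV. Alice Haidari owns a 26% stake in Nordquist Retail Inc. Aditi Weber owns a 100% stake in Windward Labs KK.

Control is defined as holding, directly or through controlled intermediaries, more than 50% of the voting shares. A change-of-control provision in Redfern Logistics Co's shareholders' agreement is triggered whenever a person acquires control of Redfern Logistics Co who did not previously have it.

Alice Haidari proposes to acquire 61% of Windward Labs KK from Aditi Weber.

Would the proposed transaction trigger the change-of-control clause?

Yes

The purchase adds only to Alice's holdings (Aditi's stake shrinks), so Alice is the only person who could newly come to control Redfern.
Alice holds 70% of Talus, so Alice controls Talus.
Talus holds 85% of Ridgeback, so Alice controls Ridgeback.
Alice and Talus together hold 26% + 55% = 81% of Nordquist, so Alice controls Nordquist.
Neither Alice nor any entity Alice controls holds any voting interest in Redfern.
So before the transaction, Alice does not control Redfern.
After the purchase, Alice holds 61% of Windward directly, and Aditi's stake falls to 39%.
Alice holds 61% of Windward, so Alice controls Windward.
Windward holds 85% of Redfern, so Alice controls Redfern.
Alice did not control Redfern before and does after, so the clause is triggered.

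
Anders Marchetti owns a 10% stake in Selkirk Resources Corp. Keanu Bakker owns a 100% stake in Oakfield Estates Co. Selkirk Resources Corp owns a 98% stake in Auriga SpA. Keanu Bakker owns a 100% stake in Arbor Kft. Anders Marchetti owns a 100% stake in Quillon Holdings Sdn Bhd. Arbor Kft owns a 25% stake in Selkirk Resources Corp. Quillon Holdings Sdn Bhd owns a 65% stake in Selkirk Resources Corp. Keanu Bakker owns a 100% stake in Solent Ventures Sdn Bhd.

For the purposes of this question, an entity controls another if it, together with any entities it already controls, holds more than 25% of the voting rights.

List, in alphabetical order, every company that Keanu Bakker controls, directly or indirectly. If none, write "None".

Keanu holds 100% of Arbor, so Keanu controls Arbor.
Keanu holds 100% of Oakfield, so Keanu controls Oakfield.
Keanu holds 100% of Solent, so Keanu controls Solent.
No other company's threshold is met.

Arbor Kft, Oakfield Estates Co, Solent Ventures Sdn Bhd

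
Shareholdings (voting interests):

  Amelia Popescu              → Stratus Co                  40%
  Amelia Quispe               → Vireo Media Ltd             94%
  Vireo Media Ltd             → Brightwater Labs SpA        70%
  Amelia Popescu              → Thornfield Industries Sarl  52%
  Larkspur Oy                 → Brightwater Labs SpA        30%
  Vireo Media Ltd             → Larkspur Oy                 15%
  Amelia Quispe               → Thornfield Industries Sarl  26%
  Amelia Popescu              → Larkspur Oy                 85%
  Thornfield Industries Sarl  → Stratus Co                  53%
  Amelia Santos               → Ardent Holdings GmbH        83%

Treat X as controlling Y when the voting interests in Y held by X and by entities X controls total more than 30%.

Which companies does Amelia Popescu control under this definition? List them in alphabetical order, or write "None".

Larkspur Oy, Stratus Co, Thornfield Industries Sarl

Amelia Popescu holds 52% of Thornfield, so Amelia Popescu controls Thornfield.
Amelia Popescu holds 85% of Larkspur, so Amelia Popescu controls Larkspur.
Amelia Popescu and Thornfield together hold 40% + 53% = 93% of Stratus, so Amelia Popescu controls Stratus.
No other company's threshold is met.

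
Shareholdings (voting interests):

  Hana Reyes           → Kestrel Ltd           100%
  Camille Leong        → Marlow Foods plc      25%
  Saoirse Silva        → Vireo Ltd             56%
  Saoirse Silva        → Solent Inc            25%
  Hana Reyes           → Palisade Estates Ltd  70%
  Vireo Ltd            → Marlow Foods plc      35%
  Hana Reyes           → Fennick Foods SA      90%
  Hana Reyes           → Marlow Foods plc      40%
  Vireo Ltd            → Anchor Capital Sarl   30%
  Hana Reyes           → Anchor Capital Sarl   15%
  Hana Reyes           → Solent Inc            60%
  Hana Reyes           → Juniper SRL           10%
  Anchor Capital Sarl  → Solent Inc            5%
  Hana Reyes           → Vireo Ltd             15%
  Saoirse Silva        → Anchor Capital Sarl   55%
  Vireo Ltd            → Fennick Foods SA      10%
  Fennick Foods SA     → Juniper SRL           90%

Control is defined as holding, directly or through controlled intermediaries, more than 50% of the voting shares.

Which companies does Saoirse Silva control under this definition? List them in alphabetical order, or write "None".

Anchor Capital Sarl, Vireo Ltd

Saoirse holds 56% of Vireo, so Saoirse controls Vireo.
Saoirse and Vireo together hold 55% + 30% = 85% of Anchor, so Saoirse controls Anchor.
No other company's threshold is met.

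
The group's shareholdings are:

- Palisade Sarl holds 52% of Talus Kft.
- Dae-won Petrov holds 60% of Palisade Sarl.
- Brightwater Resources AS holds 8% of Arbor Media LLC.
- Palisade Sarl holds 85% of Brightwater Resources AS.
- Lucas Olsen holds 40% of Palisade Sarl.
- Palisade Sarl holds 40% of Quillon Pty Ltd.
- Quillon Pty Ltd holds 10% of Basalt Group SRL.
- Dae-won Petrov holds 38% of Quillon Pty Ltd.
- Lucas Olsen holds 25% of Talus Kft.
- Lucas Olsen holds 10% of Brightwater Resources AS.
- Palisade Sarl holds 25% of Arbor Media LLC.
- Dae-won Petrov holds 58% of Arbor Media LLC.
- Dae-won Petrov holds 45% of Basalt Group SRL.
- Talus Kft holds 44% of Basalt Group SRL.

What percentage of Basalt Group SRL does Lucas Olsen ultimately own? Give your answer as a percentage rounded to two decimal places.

21.75%

Lucas reaches Basalt along 3 paths.
Via Palisade → Talus: 40% × 52% × 44% = 9.152%.
Via Talus: 25% × 44% = 11%.
Via Palisade → Quillon: 40% × 40% × 10% = 1.6%.
Total: 9.152% + 11% + 1.6% = 21.752%.
Rounded: 21.75%.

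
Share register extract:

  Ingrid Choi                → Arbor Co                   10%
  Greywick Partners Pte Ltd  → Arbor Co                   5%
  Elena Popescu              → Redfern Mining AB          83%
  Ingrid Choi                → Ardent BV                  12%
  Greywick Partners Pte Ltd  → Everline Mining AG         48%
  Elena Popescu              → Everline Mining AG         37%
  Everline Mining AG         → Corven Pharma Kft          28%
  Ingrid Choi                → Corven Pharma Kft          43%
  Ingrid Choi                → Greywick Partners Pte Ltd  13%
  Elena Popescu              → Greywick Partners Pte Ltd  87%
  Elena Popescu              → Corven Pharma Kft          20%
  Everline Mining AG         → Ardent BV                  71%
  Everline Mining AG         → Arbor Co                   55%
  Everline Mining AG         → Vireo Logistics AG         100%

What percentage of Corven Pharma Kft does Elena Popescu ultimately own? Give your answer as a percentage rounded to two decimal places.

42.05%

Elena reaches Corven along 3 paths.
Via Everline: 37% × 28% = 10.36%.
Via Greywick → Everline: 87% × 48% × 28% = 11.6928%.
Direct stake: 20% = 20%.
Total: 10.36% + 11.6928% + 20% = 42.0528%.
Rounded: 42.05%.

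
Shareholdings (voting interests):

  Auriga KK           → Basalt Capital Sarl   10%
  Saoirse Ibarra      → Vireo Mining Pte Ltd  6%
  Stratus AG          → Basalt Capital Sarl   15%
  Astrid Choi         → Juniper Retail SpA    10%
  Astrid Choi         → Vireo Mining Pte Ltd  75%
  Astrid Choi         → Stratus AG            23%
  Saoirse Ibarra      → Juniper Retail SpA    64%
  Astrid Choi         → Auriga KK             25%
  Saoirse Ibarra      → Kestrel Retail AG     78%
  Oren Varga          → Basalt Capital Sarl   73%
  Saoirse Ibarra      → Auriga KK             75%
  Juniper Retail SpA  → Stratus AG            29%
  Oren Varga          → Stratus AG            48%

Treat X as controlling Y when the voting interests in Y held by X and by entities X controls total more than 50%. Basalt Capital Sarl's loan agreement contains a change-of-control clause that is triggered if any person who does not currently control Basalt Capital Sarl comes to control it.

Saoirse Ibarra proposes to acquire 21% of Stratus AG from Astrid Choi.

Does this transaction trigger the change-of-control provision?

No

The purchase adds only to Saoirse's holdings (Astrid's stake shrinks), so Saoirse is the only person who could newly come to control Basalt.
Saoirse holds 64% of Juniper, so Saoirse controls Juniper.
Saoirse holds 75% of Auriga, so Saoirse controls Auriga.
Saoirse holds 78% of Kestrel, so Saoirse controls Kestrel.
In Basalt, Saoirse's side holds only 10%, not > 50%.
So before the transaction, Saoirse does not control Basalt.
After the purchase, Saoirse holds 21% of Stratus directly, and Astrid's stake falls to 2%.
Saoirse's side now holds 29% + 21% = 50% of Stratus, not > 50%, so Saoirse still does not control Stratus.
After the transaction, Saoirse's side holds 10% of Basalt, not > 50%, so Saoirse still does not control Basalt.
No new person acquires control, so the clause is not triggered.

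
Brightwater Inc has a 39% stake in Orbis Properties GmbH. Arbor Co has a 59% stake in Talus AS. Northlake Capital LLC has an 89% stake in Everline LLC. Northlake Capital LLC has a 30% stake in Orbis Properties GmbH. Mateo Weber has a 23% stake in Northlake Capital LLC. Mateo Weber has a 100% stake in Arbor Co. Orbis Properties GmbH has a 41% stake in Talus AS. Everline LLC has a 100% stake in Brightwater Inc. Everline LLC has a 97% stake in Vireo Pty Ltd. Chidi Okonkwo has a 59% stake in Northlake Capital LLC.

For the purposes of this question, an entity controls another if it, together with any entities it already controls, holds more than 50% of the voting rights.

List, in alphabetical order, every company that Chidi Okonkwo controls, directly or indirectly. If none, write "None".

Chidi holds 59% of Northlake, so Chidi controls Northlake.
Northlake holds 89% of Everline, so Chidi controls Everline.
Everline holds 97% of Vireo, so Chidi controls Vireo.
Everline holds 100% of Brightwater, so Chidi controls Brightwater.
Brightwater and Northlake together hold 39% + 30% = 69% of Orbis, so Chidi controls Orbis.
No other company's threshold is met.

Brightwater Inc, Everline LLC, Northlake Capital LLC, Orbis Properties GmbH, Vireo Pty Ltd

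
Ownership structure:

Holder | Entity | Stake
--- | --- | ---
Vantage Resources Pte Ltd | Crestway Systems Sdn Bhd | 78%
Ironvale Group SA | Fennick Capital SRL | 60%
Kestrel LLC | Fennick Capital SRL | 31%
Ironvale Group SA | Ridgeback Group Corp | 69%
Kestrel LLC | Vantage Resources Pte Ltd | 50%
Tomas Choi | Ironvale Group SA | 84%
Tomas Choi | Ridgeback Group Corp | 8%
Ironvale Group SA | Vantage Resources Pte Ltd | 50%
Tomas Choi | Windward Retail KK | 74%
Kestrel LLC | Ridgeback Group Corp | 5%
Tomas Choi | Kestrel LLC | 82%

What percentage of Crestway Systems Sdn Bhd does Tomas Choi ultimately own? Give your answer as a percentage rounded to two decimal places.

Tomas reaches Crestway along 2 paths.
Via Kestrel → Vantage: 82% × 50% × 78% = 31.98%.
Via Ironvale → Vantage: 84% × 50% × 78% = 32.76%.
Total: 31.98% + 32.76% = 64.74%.

64.74%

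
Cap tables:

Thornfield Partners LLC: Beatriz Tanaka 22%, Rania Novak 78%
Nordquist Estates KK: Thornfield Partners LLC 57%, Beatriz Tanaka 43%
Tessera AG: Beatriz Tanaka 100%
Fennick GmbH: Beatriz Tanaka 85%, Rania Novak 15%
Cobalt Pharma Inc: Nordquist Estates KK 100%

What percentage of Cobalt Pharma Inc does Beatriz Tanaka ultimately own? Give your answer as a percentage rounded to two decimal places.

Beatriz reaches Cobalt along 2 paths.
Via Thornfield → Nordquist: 22% × 57% × 100% = 12.54%.
Via Nordquist: 43% × 100% = 43%.
Total: 12.54% + 43% = 55.54%.

55.54%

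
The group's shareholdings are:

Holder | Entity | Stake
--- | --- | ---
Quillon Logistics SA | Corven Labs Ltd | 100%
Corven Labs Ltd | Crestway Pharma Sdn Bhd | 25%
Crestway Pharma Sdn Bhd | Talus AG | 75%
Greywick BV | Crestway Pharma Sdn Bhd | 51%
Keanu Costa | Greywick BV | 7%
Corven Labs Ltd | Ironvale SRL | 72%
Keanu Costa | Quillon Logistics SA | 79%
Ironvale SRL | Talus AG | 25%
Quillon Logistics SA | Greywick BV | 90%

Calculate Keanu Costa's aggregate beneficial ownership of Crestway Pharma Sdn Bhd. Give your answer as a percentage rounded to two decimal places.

Keanu reaches Crestway along 3 paths.
Via Quillon → Corven: 79% × 100% × 25% = 19.75%.
Via Quillon → Greywick: 79% × 90% × 51% = 36.261%.
Via Greywick: 7% × 51% = 3.57%.
Total: 19.75% + 36.261% + 3.57% = 59.581%.
Rounded: 59.58%.

59.58%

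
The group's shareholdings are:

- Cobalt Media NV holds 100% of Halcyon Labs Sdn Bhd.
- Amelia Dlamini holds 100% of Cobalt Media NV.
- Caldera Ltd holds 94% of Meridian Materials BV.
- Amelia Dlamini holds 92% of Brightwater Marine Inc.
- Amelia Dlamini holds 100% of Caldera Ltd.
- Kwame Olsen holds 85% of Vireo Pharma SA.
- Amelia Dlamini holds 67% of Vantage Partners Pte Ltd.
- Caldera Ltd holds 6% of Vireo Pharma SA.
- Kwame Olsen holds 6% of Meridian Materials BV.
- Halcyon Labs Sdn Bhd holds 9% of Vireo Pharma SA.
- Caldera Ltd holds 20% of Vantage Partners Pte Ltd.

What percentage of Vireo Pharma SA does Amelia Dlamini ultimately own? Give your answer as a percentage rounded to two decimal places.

Amelia reaches Vireo along 2 paths.
Via Cobalt → Halcyon: 100% × 100% × 9% = 9%.
Via Caldera: 100% × 6% = 6%.
Total: 9% + 6% = 15%.
Rounded: 15.00%.

15.00%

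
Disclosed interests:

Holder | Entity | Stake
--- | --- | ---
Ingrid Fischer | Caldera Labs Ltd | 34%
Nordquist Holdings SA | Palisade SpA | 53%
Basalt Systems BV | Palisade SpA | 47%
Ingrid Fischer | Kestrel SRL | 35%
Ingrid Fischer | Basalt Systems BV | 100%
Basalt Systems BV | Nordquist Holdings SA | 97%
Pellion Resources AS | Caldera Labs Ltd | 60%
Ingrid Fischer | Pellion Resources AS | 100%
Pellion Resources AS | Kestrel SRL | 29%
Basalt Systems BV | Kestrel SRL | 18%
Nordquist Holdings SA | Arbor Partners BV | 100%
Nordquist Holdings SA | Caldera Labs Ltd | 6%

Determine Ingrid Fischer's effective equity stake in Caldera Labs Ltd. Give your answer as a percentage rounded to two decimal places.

99.82%

Ingrid reaches Caldera along 3 paths.
Direct stake: 34% = 34%.
Via Basalt → Nordquist: 100% × 97% × 6% = 5.82%.
Via Pellion: 100% × 60% = 60%.
Total: 34% + 5.82% + 60% = 99.82%.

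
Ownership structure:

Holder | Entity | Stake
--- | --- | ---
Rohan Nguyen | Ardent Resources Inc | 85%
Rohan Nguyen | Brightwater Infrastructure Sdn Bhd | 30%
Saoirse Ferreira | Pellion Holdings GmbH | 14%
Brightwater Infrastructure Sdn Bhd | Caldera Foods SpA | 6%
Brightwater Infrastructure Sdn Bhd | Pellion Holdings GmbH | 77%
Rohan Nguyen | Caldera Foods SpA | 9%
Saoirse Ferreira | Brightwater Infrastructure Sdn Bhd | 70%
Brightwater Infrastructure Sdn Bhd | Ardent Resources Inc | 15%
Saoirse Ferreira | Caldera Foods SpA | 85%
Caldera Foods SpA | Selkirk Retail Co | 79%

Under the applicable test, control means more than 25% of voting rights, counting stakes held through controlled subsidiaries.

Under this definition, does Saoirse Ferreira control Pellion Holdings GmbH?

Yes

Saoirse holds 70% of Brightwater, so Saoirse controls Brightwater.
Brightwater and Saoirse together hold 77% + 14% = 91% of Pellion, so Saoirse controls Pellion.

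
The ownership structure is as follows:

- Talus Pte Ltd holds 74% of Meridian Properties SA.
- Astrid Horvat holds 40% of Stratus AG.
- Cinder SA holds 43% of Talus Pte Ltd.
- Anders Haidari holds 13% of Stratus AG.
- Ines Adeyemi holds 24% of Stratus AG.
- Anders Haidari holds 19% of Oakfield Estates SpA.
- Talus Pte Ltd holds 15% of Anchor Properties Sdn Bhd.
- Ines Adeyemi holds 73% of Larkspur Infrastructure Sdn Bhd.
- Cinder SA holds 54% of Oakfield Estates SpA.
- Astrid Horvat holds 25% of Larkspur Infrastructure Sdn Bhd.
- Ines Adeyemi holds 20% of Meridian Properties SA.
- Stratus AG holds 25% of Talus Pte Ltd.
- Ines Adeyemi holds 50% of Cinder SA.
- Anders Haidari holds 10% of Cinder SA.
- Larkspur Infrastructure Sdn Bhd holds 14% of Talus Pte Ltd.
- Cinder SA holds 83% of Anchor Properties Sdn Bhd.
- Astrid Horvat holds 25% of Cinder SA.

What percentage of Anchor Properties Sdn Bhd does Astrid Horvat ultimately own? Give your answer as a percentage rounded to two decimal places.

24.39%

Astrid reaches Anchor along 4 paths.
Via Cinder → Talus: 25% × 43% × 15% = 1.6125%.
Via Larkspur → Talus: 25% × 14% × 15% = 0.525%.
Via Stratus → Talus: 40% × 25% × 15% = 1.5%.
Via Cinder: 25% × 83% = 20.75%.
Total: 1.6125% + 0.525% + 1.5% + 20.75% = 24.3875%.
Rounded: 24.39%.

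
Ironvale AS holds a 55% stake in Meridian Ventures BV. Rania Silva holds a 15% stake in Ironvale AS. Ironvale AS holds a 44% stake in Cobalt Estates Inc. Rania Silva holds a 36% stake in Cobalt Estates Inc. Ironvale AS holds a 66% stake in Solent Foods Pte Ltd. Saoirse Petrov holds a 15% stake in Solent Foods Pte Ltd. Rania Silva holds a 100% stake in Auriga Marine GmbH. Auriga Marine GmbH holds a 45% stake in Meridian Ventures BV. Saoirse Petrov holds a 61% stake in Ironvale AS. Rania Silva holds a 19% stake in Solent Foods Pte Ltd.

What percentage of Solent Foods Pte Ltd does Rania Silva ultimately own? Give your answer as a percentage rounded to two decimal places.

28.90%

Rania reaches Solent along 2 paths.
Via Ironvale: 15% × 66% = 9.9%.
Direct stake: 19% = 19%.
Total: 9.9% + 19% = 28.9%.
Rounded: 28.90%.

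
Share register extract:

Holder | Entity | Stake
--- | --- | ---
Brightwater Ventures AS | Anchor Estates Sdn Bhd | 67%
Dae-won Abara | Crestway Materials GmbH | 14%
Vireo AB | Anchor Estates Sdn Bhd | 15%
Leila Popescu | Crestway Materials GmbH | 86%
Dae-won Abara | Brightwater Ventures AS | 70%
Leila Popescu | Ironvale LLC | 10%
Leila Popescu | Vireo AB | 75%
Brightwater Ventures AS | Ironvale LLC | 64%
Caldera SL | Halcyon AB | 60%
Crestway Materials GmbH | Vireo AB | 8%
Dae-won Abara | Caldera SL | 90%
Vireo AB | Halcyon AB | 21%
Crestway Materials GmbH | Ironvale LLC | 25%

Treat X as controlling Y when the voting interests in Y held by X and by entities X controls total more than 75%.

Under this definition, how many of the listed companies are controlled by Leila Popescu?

Leila holds 86% of Crestway, so Leila controls Crestway.
Crestway and Leila together hold 8% + 75% = 83% of Vireo, so Leila controls Vireo.
No other company's threshold is met.
Leila controls 2 companies.

2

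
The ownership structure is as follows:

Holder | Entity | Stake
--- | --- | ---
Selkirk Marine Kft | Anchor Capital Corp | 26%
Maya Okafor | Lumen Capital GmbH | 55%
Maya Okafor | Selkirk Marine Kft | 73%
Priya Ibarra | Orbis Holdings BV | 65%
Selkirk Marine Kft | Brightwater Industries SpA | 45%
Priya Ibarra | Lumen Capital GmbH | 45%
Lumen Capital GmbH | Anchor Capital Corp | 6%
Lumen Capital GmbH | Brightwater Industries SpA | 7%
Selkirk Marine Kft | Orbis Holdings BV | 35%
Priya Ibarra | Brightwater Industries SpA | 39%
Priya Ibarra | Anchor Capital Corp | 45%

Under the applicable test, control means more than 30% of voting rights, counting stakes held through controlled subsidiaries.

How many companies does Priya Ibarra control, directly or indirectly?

Priya holds 45% of Lumen, so Priya controls Lumen.
Priya holds 65% of Orbis, so Priya controls Orbis.
Priya and Lumen together hold 39% + 7% = 46% of Brightwater, so Priya controls Brightwater.
Priya and Lumen together hold 45% + 6% = 51% of Anchor, so Priya controls Anchor.
No other company's threshold is met.
Priya controls 4 companies.

4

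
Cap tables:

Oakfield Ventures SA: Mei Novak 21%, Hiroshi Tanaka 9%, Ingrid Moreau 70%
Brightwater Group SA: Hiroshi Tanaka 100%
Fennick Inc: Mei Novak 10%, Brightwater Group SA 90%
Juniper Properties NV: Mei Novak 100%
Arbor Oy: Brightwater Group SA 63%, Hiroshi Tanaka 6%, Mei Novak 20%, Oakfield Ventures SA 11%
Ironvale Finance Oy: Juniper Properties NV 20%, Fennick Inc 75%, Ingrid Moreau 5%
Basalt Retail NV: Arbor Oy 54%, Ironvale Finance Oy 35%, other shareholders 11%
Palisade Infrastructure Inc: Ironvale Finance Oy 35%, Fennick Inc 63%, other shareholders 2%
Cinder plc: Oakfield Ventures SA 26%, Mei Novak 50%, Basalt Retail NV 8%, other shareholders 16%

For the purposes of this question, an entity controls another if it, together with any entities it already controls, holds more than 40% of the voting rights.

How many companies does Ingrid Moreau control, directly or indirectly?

1

Ingrid holds 70% of Oakfield, so Ingrid controls Oakfield.
No other company's threshold is met.
Ingrid controls 1 company.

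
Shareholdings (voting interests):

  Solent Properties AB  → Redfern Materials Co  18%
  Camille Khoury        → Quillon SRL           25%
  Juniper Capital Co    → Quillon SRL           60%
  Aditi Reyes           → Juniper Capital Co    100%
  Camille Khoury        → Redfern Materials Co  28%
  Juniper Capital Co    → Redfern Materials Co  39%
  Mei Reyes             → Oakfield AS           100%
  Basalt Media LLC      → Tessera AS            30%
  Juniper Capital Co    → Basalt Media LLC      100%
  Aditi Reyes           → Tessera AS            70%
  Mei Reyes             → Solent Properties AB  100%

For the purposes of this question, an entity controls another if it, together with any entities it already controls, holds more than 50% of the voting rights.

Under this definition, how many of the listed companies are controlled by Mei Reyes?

2

Mei holds 100% of Solent, so Mei controls Solent.
Mei holds 100% of Oakfield, so Mei controls Oakfield.
No other company's threshold is met.
Mei controls 2 companies.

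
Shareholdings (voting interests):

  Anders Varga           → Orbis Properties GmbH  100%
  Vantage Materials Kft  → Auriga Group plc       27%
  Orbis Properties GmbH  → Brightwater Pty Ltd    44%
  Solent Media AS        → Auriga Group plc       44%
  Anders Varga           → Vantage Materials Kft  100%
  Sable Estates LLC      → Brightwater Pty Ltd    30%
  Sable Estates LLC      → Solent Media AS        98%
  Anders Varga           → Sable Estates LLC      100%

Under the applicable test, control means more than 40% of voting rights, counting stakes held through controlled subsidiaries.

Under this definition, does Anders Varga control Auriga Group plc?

Anders holds 100% of Sable, so Anders controls Sable.
Sable holds 98% of Solent, so Anders controls Solent.
Anders holds 100% of Vantage, so Anders controls Vantage.
Solent and Vantage together hold 44% + 27% = 71% of Auriga, so Anders controls Auriga.

Yes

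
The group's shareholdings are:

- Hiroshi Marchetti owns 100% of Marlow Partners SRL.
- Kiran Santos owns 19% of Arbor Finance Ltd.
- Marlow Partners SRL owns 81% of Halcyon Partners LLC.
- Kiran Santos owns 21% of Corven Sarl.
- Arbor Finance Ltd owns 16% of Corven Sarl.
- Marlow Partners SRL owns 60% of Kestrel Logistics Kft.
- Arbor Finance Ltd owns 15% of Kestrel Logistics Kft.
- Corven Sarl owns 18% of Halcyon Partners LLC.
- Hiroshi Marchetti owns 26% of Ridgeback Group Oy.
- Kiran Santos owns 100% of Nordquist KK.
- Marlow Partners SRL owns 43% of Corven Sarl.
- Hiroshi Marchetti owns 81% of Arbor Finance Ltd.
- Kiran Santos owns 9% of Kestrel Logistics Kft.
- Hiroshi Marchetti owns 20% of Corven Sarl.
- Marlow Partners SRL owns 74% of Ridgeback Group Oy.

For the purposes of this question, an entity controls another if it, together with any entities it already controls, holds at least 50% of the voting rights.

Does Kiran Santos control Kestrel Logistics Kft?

No

Kiran holds 100% of Nordquist, so Kiran controls Nordquist.
In Kestrel, Kiran's side holds only 9%, not ≥ 50%.
So Kiran does not control Kestrel.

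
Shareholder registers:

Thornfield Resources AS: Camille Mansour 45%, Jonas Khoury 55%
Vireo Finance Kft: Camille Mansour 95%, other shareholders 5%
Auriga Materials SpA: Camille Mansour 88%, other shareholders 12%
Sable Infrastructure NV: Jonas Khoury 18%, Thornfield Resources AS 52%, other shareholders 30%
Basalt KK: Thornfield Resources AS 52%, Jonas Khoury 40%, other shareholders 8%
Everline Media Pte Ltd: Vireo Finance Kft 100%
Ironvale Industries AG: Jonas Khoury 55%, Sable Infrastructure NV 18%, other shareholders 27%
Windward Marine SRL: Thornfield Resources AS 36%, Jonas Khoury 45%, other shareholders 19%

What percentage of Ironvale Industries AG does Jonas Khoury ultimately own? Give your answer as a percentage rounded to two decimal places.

Jonas reaches Ironvale along 3 paths.
Direct stake: 55% = 55%.
Via Sable: 18% × 18% = 3.24%.
Via Thornfield → Sable: 55% × 52% × 18% = 5.148%.
Total: 55% + 3.24% + 5.148% = 63.388%.
Rounded: 63.39%.

63.39%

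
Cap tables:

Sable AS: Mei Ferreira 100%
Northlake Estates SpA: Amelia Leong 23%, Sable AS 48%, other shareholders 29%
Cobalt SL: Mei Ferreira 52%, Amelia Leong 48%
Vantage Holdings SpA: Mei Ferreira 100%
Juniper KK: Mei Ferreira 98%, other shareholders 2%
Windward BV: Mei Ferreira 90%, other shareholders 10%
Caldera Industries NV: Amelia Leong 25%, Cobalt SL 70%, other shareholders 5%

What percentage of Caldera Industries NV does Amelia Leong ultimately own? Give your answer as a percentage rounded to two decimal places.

Amelia reaches Caldera along 2 paths.
Direct stake: 25% = 25%.
Via Cobalt: 48% × 70% = 33.6%.
Total: 25% + 33.6% = 58.6%.
Rounded: 58.60%.

58.60%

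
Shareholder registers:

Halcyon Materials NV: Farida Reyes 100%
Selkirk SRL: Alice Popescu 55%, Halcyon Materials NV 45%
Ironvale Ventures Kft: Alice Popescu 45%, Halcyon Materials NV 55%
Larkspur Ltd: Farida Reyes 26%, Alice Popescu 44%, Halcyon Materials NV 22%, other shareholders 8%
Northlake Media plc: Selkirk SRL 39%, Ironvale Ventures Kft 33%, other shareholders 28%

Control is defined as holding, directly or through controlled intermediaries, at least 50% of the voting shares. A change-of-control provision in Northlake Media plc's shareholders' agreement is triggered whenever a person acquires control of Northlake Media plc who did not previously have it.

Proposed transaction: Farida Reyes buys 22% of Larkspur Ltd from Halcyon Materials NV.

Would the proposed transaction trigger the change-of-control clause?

No

The purchase adds only to Farida's holdings (Halcyon's stake shrinks), so Farida is the only person who could newly come to control Northlake.
Farida holds 100% of Halcyon, so Farida controls Halcyon.
Halcyon holds 55% of Ironvale, so Farida controls Ironvale.
In Northlake, Farida's side holds only 33%, not ≥ 50%.
So before the transaction, Farida does not control Northlake.
After the purchase, Farida's direct stake in Larkspur rises to 26% + 22% = 48%, and Halcyon's stake falls to 0%.
Farida's side now holds 48% of Larkspur, not ≥ 50%, so Farida still does not control Larkspur.
After the transaction, Farida's side holds 33% of Northlake, not ≥ 50%, so Farida still does not control Northlake.
No new person acquires control, so the clause is not triggered.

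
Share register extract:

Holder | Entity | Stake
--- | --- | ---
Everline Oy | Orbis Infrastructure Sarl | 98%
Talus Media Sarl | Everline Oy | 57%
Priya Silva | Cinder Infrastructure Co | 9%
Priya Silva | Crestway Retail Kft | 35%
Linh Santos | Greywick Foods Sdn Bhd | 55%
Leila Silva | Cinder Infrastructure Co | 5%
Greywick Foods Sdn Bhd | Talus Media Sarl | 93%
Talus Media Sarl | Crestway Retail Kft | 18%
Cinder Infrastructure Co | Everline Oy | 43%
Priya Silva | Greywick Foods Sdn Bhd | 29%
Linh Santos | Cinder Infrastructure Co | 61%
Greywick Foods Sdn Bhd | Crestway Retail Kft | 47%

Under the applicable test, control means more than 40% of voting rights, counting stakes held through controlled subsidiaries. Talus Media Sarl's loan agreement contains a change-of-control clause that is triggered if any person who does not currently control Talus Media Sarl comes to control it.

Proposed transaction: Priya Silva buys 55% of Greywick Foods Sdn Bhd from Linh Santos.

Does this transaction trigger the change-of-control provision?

Yes

The purchase adds only to Priya's holdings (Linh's stake shrinks), so Priya is the only person who could newly come to control Talus.
Priya's largest direct stake is 35% in Crestway, which does not meet the threshold, so Priya controls no company.
Neither Priya nor any entity Priya controls holds any voting interest in Talus.
So before the transaction, Priya does not control Talus.
After the purchase, Priya's direct stake in Greywick rises to 29% + 55% = 84%, and Linh's stake falls to 0%.
Priya holds 84% of Greywick, so Priya controls Greywick.
Greywick holds 93% of Talus, so Priya controls Talus.
Priya did not control Talus before and does after, so the clause is triggered.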